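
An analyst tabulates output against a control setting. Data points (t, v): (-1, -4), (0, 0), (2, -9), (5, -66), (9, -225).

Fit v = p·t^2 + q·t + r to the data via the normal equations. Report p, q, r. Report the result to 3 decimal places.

MᵀM·[p, q, r]ᵀ = Mᵀv reads: 7203·p + 861·q + 111·r = -19915;  861·p + 111·q + 15·r = -2369;  111·p + 15·q + 5·r = -304.
(Σt^2·t^2 = 7203, Σt^2·t = 861, Σt^2 = 111, Σt·t = 111, Σt = 15, Σ1 = 5, Σt^2·v = -19915, Σt·v = -2369, Σv = -304.)
Inverting the 3×3 Gram matrix, [p, q, r]ᵀ = [-839/286, 1195/858, 21/143]ᵀ.

p = -2.934, q = 1.393, r = 0.147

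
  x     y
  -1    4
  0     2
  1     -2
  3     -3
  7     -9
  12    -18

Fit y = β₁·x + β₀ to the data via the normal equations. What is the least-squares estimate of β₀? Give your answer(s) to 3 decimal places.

The normal system AᵀA·[β₁, β₀]ᵀ = Aᵀy is [[204, 22]; [22, 6]]·[β₁, β₀]ᵀ = [-294, -26]ᵀ.
det = 204·6 − 22² = 740.
β₁ = ((-294)·6 − 22·(-26))/740 = -298/185; β₀ = (204·(-26) − 22·(-294))/740 = 291/185.

β₀ = 1.573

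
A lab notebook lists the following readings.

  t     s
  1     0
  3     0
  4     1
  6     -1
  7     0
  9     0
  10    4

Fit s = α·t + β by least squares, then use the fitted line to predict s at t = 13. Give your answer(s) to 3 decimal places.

Normal-equation sums: Σt·t = 292, Σt = 40, Σ1 = 7.
And Σt·s = 38, Σs = 4.
Eliminating β: 7·(row 1) − 40·(row 2) gives 444·α = 7·38 − 40·4 = 106, so α = 53/222.
Then β = (4 − 40·(53/222))/7 = -88/111.
At t = 13: ŝ = (53/222)·(13) + (-88/111)·(1) = 171/74.

ŝ = 2.311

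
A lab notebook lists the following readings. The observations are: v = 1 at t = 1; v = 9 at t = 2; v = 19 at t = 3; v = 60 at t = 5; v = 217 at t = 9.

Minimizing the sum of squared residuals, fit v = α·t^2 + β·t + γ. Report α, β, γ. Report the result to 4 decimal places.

Setting ∂/∂α … = 0 gives: 7284·α + 890·β + 120·γ = 19285;  890·α + 120·β + 20·γ = 2329;  120·α + 20·β + 5·γ = 306.
(Σt^2·t^2 = 7284, Σt^2·t = 890, Σt^2 = 120, Σt·t = 120, Σt = 20, Σ1 = 5, Σt^2·v = 19285, Σt·v = 2329, Σv = 306.)
Row-reducing yields α = 2459/806, β = -2939/806, γ = 5168/2015.

α = 3.0509, β = -3.6464, γ = 2.5648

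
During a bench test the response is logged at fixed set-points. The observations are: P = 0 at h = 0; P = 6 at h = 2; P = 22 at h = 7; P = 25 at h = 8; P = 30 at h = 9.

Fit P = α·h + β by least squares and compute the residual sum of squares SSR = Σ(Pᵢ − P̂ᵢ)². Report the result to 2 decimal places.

Entries of AᵀA: Σh·h = 198, Σh = 26, Σ1 = 5.
Moment sums: Σh·P = 636, ΣP = 83.
AᵀA·[α, β]ᵀ = AᵀP becomes [[198, 26]; [26, 5]]·[α, β]ᵀ = [636, 83]ᵀ.
det = 198·5 − 26² = 314.
α = (636·5 − 26·83)/314 = 511/157; β = (198·83 − 26·636)/314 = -51/157.
Residuals: 51/157, -29/157, -72/157, -112/157, 162/157; SSR = 302/157.

SSR = 1.92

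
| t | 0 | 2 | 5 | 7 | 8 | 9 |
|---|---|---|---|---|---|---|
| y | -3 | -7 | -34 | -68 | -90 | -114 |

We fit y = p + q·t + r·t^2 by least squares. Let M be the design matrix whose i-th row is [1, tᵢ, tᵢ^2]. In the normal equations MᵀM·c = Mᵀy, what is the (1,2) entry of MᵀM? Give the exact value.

Row 1 ↔ basis 1, column 2 ↔ basis t, so (MᵀM)_{1,2} = Σᵢ t = (1)·(0) + (1)·(2) + (1)·(5) + (1)·(7) + (1)·(8) + (1)·(9) = 31.

31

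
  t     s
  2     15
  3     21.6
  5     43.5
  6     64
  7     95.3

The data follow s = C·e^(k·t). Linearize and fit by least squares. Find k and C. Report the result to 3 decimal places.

k = 0.367, C = 7.142

Let Y = ln s. Fitting Y = k·t + ln C by least squares:
Sums: Σt = 23.0000, Σ(t)² = 123.0000, Σln s = 18.2694, Σt·ln s = 90.3505.
Normal system: [[123.0000, 23.0000]; [23.0000, 5]]·[k, ln C]ᵀ = [90.3505, 18.2694]ᵀ.
Δ = 123.0000·5 − (23.0000)² = 86.0000; k = (90.3505·5 − 23.0000·18.2694)/86.0000 = 0.36693, ln C = (123.0000·18.2694 − 23.0000·90.3505)/86.0000 = 1.96601, so C = exp(1.96601) = 7.14214.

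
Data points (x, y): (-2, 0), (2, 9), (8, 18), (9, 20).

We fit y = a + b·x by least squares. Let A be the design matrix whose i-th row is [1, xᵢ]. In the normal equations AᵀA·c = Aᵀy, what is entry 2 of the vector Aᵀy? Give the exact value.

Entry 2 ↔ basis x, so (Aᵀy)_{2} = Σᵢ (x)·yᵢ = (-2)·(0) + (2)·(9) + (8)·(18) + (9)·(20) = 342.

342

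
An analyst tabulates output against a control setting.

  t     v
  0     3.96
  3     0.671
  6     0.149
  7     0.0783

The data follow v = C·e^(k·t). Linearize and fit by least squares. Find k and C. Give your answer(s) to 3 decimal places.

k = -0.552, C = 3.815

With ln vᵢ as the transformed response and tᵢ as the regressor:
XᵀX = [[94.0000, 16.0000]; [16.0000, 4]], rhs = [-30.4503, -3.4738]ᵀ  (here Σt = 16.0000, Σ(t)² = 94.0000, Σln v = -3.4738, Σt·ln v = -30.4503).
Solving (det = 120.0000): k = -0.55184, ln C = 1.33892, so C = exp(1.33892) = 3.81494.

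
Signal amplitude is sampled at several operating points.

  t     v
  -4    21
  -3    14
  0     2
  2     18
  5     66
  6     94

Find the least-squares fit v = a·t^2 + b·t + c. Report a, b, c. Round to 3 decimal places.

a = 1.981, b = 3.049, c = 3.065

From the data, Σt^2·t^2 = 2274, Σt^2·t = 258, Σt^2 = 90, Σt·t = 90, Σt = 6, Σ1 = 6.
For Mᵀv: Σt^2·v = 5568, Σt·v = 804, Σv = 215.
Solving the 3×3 system (Gaussian elimination) gives a = 1165/588, b = 1793/588, c = 901/294.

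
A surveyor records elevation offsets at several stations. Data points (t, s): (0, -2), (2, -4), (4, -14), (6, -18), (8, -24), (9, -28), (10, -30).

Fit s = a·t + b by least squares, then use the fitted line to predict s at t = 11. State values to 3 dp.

ŝ = -33.188

The normal system MᵀM·[a, b]ᵀ = Mᵀs is [[301, 39]; [39, 7]]·[a, b]ᵀ = [-916, -120]ᵀ.
det = 301·7 − 39² = 586.
a = ((-916)·7 − 39·(-120))/586 = -866/293; b = (301·(-120) − 39·(-916))/586 = -198/293.
At t = 11: ŝ = (-866/293)·(11) + (-198/293)·(1) = -9724/293.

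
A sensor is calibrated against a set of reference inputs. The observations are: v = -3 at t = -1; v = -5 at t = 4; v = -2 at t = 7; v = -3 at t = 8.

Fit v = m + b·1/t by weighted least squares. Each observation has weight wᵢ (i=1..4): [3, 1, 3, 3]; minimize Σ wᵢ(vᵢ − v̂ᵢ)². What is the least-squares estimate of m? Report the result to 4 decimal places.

MᵀWM·[m, b]ᵀ = MᵀWv reads: 10·m + (-109/56)·b = -29;  (-109/56)·m + (9943/3136)·b = 323/56.
Eliminating b: (9943/3136)·(row 1) − (-109/56)·(row 2) gives (12507/448)·m = (9943/3136)·(-29) − (-109/56)·(323/56) = -63285/784, so m = -84380/29183.
Then b = ((323/56) − (-109/56)·(-84380/29183))/(9943/3136) = 184/4169.

m = -2.8914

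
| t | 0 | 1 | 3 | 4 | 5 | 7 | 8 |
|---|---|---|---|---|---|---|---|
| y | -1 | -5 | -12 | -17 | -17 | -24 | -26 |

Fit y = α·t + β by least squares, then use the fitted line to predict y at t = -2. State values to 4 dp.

Sums needed: Σt·t = 164, Σt = 28, Σ1 = 7.
Moment sums: Σt·y = -570, Σy = -102.
Determinant 164·7 − 28² = 364.
α = ((-570)·7 − 28·(-102))/364 = -81/26; β = (164·(-102) − 28·(-570))/364 = -192/91.
At t = -2: ŷ = (-81/26)·(-2) + (-192/91)·(1) = 375/91.

ŷ = 4.1209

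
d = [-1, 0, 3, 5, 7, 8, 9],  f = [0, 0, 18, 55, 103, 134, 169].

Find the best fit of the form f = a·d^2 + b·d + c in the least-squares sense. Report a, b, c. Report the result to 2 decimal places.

a = 2.01, b = 0.83, c = -0.85

XᵀX·[a, b, c]ᵀ = Xᵀf reads: 13765·a + 1735·b + 229·c = 28849;  1735·a + 229·b + 31·c = 3643;  229·a + 31·b + 7·c = 479.
(Σd^2·d^2 = 13765, Σd^2·d = 1735, Σd^2 = 229, Σd·d = 229, Σd = 31, Σ1 = 7, Σd^2·f = 28849, Σd·f = 3643, Σf = 479.)
Solving the 3×3 system (Gaussian elimination) gives a = 379/189, b = 157/189, c = -23/27.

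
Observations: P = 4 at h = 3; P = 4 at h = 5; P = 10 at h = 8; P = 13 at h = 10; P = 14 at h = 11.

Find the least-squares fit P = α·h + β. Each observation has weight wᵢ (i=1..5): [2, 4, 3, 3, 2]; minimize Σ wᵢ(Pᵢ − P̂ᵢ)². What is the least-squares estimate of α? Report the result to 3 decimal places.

Forming XᵀWX = [[852, 102]; [102, 14]] and XᵀWP = [1042, 121]ᵀ gives XᵀWX·[α, β]ᵀ = XᵀWP.
Δ = 852·14 − 102² = 1524.
α = (1042·14 − 102·121)/1524 = 1123/762; β = (852·121 − 102·1042)/1524 = -266/127.

α = 1.474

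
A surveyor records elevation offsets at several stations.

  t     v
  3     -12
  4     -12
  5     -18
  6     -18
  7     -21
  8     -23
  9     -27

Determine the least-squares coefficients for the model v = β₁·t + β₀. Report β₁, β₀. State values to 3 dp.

Normal-equation sums: Σt·t = 280, Σt = 42, Σ1 = 7.
For Mᵀv: Σt·v = -856, Σv = -131.
MᵀM·[β₁, β₀]ᵀ = Mᵀv becomes [[280, 42]; [42, 7]]·[β₁, β₀]ᵀ = [-856, -131]ᵀ.
Eliminating β₀: 7·(row 1) − 42·(row 2) gives 196·β₁ = 7·(-856) − 42·(-131) = -490, so β₁ = -5/2.
Then β₀ = ((-131) − 42·(-5/2))/7 = -26/7.

β₁ = -2.500, β₀ = -3.714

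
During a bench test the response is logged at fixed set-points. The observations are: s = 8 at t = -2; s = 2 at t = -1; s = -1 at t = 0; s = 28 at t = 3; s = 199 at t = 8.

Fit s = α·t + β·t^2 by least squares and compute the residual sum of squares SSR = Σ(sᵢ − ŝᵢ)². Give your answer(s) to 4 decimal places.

AᵀA·[α, β]ᵀ = Aᵀs reads: 78·α + 530·β = 1658;  530·α + 4194·β = 13022.
Eliminating β: 4194·(row 1) − 530·(row 2) gives 46232·α = 4194·1658 − 530·13022 = 51992, so α = 6499/5779.
Then β = (13022 − 530·(6499/5779))/4194 = 17122/5779.
Residuals: -9258/5779, 935/5779, -1, -11783/5779, 2221/5779; SSR = 45640/5779.

SSR = 7.8976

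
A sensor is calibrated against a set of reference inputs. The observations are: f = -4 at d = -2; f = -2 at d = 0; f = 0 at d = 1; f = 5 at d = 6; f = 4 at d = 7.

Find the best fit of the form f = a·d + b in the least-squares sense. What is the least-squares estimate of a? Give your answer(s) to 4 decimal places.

Setting ∂/∂a … = 0 gives: 90·a + 12·b = 66;  12·a + 5·b = 3.
(Σd·d = 90, Σd = 12, Σ1 = 5, Σd·f = 66, Σf = 3.)
Δ = 90·5 − 12² = 306.
a = (66·5 − 12·3)/306 = 49/51; b = (90·3 − 12·66)/306 = -29/17.

a = 0.9608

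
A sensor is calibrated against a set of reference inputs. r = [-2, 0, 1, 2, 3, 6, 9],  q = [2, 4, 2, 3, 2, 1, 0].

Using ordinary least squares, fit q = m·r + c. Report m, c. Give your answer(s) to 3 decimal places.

m = -0.264, c = 2.716

Entries of XᵀX: Σr·r = 135, Σr = 19, Σ1 = 7.
Right-hand side: Σr·q = 16, Σq = 14.
Normal equations: [[135, 19]; [19, 7]]·[m, c]ᵀ = [16, 14]ᵀ.
det = 135·7 − 19² = 584.
m = (16·7 − 19·14)/584 = -77/292; c = (135·14 − 19·16)/584 = 793/292.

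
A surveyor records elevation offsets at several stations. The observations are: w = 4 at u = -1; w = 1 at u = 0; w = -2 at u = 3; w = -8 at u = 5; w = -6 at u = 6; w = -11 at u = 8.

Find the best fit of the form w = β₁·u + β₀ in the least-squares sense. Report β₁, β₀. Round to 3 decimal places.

β₁ = -1.577, β₀ = 1.854

With design matrix M, MᵀM = [[135, 21]; [21, 6]] and Mᵀw = [-174, -22]ᵀ.
Eliminating β₀: 6·(row 1) − 21·(row 2) gives 369·β₁ = 6·(-174) − 21·(-22) = -582, so β₁ = -194/123.
Then β₀ = ((-22) − 21·(-194/123))/6 = 76/41.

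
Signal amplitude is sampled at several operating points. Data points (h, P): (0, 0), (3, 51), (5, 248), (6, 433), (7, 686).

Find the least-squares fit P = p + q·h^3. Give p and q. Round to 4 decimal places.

From the data, Σ1 = 5, Σh^3 = 711, Σh^3·h^3 = 180659.
Moment sums: ΣP = 1418, Σh^3·P = 361203.
MᵀM·[p, q]ᵀ = MᵀP becomes [[5, 711]; [711, 180659]]·[p, q]ᵀ = [1418, 361203]ᵀ.
Δ = 5·180659 − 711² = 397774.
p = (1418·180659 − 711·361203)/397774 = -640871/397774; q = (5·361203 − 711·1418)/397774 = 797817/397774.

p = -1.6111, q = 2.0057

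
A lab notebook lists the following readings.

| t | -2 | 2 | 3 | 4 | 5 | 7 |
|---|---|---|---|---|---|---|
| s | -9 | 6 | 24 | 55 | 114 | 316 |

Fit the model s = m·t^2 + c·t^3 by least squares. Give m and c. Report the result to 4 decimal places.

From the data, Σt^2·t^2 = 3395, Σt^2·t^3 = 21199, Σt^3·t^3 = 138227.
Moment sums: Σt^2·s = 19418, Σt^3·s = 126926.
So MᵀM·[m, c]ᵀ = Mᵀs: [[3395, 21199]; [21199, 138227]]·[m, c]ᵀ = [19418, 126926]ᵀ.
Determinant 3395·138227 − 21199² = 19883064.
m = (19418·138227 − 21199·126926)/19883064 = -97241/292398; c = (3395·126926 − 21199·19418)/19883064 = 4817897/4970766.

m = -0.3326, c = 0.9692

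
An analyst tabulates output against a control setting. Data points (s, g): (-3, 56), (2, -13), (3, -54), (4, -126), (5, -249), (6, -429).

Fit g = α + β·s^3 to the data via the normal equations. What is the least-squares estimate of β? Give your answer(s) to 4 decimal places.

Setting ∂/∂α … = 0 gives: 6·α + 413·β = -815;  413·α + 67899·β = -134927.
Eliminating β: 67899·(row 1) − 413·(row 2) gives 236825·α = 67899·(-815) − 413·(-134927) = 387166, so α = 387166/236825.
Then β = ((-134927) − 413·(387166/236825))/67899 = -472967/236825.

β = -1.9971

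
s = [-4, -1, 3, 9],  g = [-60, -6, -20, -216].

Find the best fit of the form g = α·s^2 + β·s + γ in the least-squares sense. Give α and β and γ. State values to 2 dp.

Entries of MᵀM: Σs^2·s^2 = 6899, Σs^2·s = 691, Σs^2 = 107, Σs·s = 107, Σs = 7, Σ1 = 4.
Moment sums: Σs^2·g = -18642, Σs·g = -1758, Σg = -302.
Normal equations: [[6899, 691, 107]; [691, 107, 7]; [107, 7, 4]]·[α, β, γ]ᵀ = [-18642, -1758, -302]ᵀ.
Row-reducing yields α = -127177/42906, β = 119393/42906, γ = -7726/7151.

α = -2.96, β = 2.78, γ = -1.08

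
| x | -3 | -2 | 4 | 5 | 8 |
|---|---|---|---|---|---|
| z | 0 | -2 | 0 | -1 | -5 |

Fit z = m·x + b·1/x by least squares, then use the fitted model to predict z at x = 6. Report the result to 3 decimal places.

ẑ = -2.711

With design matrix M, MᵀM = [[118, 5]; [5, 6901/14400]] and Mᵀz = [-41, 7/40]ᵀ.
Determinant 118·(6901/14400) − 5² = 227159/7200.
m = ((-41)·(6901/14400) − 5·(7/40))/(227159/7200) = -295541/454318; b = (118·(7/40) − 5·(-41))/(227159/7200) = 1624680/227159.
At x = 6: ẑ = (-295541/454318)·(6) + (1624680/227159)·(1/6) = -615843/227159.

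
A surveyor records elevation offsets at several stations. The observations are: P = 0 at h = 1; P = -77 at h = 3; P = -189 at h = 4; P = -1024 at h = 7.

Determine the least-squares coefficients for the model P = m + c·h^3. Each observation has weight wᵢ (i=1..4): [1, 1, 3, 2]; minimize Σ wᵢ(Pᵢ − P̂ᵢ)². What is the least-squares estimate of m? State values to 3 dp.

Forming MᵀWM = [[7, 906]; [906, 248316]] and MᵀWP = [-2692, -740831]ᵀ gives MᵀWM·[m, c]ᵀ = MᵀWP.
Eliminating c: 248316·(row 1) − 906·(row 2) gives 917376·m = 248316·(-2692) − 906·(-740831) = 2726214, so m = 454369/152896.
Then c = ((-740831) − 906·(454369/152896))/248316 = -2746865/917376.

m = 2.972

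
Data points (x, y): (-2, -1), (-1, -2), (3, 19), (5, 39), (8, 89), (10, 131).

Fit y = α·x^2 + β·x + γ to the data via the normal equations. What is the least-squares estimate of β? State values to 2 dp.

With design matrix M, MᵀM = [[14819, 1655, 203]; [1655, 203, 23]; [203, 23, 6]] and Mᵀy = [19936, 2278, 275]ᵀ.
Inverting the 3×3 Gram matrix, [α, β, γ]ᵀ = [147791/144184, 408149/144184, 5450/18023]ᵀ.

β = 2.83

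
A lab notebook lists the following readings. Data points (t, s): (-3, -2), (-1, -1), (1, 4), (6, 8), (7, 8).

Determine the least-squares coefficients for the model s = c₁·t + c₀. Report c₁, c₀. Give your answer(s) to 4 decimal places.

c₁ = 1.0658, c₀ = 1.2684

The normal system AᵀA·[c₁, c₀]ᵀ = Aᵀs is [[96, 10]; [10, 5]]·[c₁, c₀]ᵀ = [115, 17]ᵀ.
Eliminating c₀: 5·(row 1) − 10·(row 2) gives 380·c₁ = 5·115 − 10·17 = 405, so c₁ = 81/76.
Then c₀ = (17 − 10·(81/76))/5 = 241/190.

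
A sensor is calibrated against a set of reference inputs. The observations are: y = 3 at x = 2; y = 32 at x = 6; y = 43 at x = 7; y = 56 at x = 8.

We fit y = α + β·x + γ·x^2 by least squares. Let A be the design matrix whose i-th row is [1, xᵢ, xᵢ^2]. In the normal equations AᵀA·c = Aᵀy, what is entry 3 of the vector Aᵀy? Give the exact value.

6855

Entry 3 ↔ basis x^2, so (Aᵀy)_{3} = Σᵢ (x^2)·yᵢ = (4)·(3) + (36)·(32) + (49)·(43) + (64)·(56) = 6855.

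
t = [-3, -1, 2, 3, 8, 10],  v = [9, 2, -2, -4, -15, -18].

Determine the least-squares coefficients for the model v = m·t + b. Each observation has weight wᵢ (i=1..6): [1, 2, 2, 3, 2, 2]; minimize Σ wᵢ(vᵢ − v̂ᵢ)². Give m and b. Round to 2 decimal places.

The normal system MᵀWM·[m, b]ᵀ = MᵀWv is [[374, 44]; [44, 12]]·[m, b]ᵀ = [-675, -69]ᵀ.
Eliminating b: 12·(row 1) − 44·(row 2) gives 2552·m = 12·(-675) − 44·(-69) = -5064, so m = -633/319.
Then b = ((-69) − 44·(-633/319))/12 = 177/116.

m = -1.98, b = 1.53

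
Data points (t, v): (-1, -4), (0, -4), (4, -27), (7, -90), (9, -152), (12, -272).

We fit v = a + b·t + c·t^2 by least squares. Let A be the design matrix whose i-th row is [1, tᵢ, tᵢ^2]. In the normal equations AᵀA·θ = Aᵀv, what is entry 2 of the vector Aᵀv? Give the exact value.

-5366

Entry 2 ↔ basis t, so (Aᵀv)_{2} = Σᵢ (t)·vᵢ = (-1)·(-4) + (0)·(-4) + (4)·(-27) + (7)·(-90) + (9)·(-152) + (12)·(-272) = -5366.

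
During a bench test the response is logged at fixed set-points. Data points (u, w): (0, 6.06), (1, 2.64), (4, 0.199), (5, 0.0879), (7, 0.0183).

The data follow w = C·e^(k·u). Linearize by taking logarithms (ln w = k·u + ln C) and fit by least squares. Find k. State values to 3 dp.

Taking logs, ln w = k·u + ln C, so regress ln w on u.
Σu = 17.0000, Σ(u)² = 91.0000, Σln w = -5.2744, Σu·ln w = -45.6508.
Normal system: [[91.0000, 17.0000]; [17.0000, 5]]·[k, ln C]ᵀ = [-45.6508, -5.2744]ᵀ.
Solving (det = 166.0000): k = -0.83488, ln C = 1.78371.

k = -0.835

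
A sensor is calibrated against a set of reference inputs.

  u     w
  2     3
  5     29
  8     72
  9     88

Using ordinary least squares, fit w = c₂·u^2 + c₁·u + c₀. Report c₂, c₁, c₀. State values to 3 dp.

Compute the Gram sums: Σu^2·u^2 = 11298, Σu^2·u = 1374, Σu^2 = 174, Σu·u = 174, Σu = 24, Σ1 = 4.
For Xᵀw: Σu^2·w = 12473, Σu·w = 1519, Σw = 192.
Inverting the 3×3 Gram matrix, [c₂, c₁, c₀]ᵀ = [28/33, 29/10, -347/55]ᵀ.

c₂ = 0.848, c₁ = 2.900, c₀ = -6.309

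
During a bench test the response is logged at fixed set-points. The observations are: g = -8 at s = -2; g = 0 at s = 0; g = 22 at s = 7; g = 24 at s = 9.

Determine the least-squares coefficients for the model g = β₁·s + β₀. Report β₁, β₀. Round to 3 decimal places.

Compute the Gram sums: Σs·s = 134, Σs = 14, Σ1 = 4.
And Σs·g = 386, Σg = 38.
Normal equations: [[134, 14]; [14, 4]]·[β₁, β₀]ᵀ = [386, 38]ᵀ.
Eliminating β₀: 4·(row 1) − 14·(row 2) gives 340·β₁ = 4·386 − 14·38 = 1012, so β₁ = 253/85.
Then β₀ = (38 − 14·(253/85))/4 = -78/85.

β₁ = 2.976, β₀ = -0.918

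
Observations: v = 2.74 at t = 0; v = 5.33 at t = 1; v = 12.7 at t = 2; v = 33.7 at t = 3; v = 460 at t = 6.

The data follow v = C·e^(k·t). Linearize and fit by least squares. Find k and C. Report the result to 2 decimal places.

Taking logs, ln v = k·t + ln C, so regress ln v on t.
AᵀA = [[50.0000, 12.0000]; [12.0000, 5]], rhs = [54.0964, 14.8716]ᵀ  (here Σt = 12.0000, Σ(t)² = 50.0000, Σln v = 14.8716, Σt·ln v = 54.0964).
Δ = 50.0000·5 − (12.0000)² = 106.0000; k = (54.0964·5 − 12.0000·14.8716)/106.0000 = 0.86814, ln C = (50.0000·14.8716 − 12.0000·54.0964)/106.0000 = 0.89080, so C = exp(0.89080) = 2.43708.

k = 0.87, C = 2.44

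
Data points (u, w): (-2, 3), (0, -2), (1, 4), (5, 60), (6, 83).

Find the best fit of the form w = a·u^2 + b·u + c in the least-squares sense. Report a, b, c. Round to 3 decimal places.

a = 1.973, b = 2.203, c = -0.857

Compute the Gram sums: Σu^2·u^2 = 1938, Σu^2·u = 334, Σu^2 = 66, Σu·u = 66, Σu = 10, Σ1 = 5.
For Mᵀw: Σu^2·w = 4504, Σu·w = 796, Σw = 148.
So MᵀM·[a, b, c]ᵀ = Mᵀw: [[1938, 334, 66]; [334, 66, 10]; [66, 10, 5]]·[a, b, c]ᵀ = [4504, 796, 148]ᵀ.
Row-reducing yields a = 10199/5168, b = 11387/5168, c = -1107/1292.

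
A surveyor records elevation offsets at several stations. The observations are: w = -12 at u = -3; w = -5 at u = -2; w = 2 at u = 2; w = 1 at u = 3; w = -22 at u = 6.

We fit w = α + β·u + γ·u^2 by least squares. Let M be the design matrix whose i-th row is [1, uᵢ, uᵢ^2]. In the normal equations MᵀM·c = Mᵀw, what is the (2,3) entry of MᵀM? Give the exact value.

216

Row 2 ↔ basis u, column 3 ↔ basis u^2, so (MᵀM)_{2,3} = Σᵢ (u)·(u^2) = (-3)·(9) + (-2)·(4) + (2)·(4) + (3)·(9) + (6)·(36) = 216.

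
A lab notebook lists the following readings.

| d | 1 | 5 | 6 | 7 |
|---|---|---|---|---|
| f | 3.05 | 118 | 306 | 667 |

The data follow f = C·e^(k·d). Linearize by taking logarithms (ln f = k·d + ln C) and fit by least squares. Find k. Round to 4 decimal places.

k = 0.9059

Linearized form: ln f = k·d + ln C. From the 4 transformed points,
AᵀA = [[111.0000, 19.0000]; [19.0000, 4]], rhs = [104.8296, 18.1122]ᵀ  (here Σd = 19.0000, Σ(d)² = 111.0000, Σln f = 18.1122, Σd·ln f = 104.8296).
Δ = 111.0000·4 − (19.0000)² = 83.0000; k = (104.8296·4 − 19.0000·18.1122)/83.0000 = 0.90586, ln C = (111.0000·18.1122 − 19.0000·104.8296)/83.0000 = 0.22520.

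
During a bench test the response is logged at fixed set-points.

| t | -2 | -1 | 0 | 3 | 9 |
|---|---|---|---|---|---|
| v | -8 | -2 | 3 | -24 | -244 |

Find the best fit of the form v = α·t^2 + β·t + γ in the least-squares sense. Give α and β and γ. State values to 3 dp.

α = -3.046, β = -0.006, γ = 2.886

Sums needed: Σt^2·t^2 = 6659, Σt^2·t = 747, Σt^2 = 95, Σt·t = 95, Σt = 9, Σ1 = 5.
Right-hand side: Σt^2·v = -20014, Σt·v = -2250, Σv = -275.
Normal equations: [[6659, 747, 95]; [747, 95, 9]; [95, 9, 5]]·[α, β, γ]ᵀ = [-20014, -2250, -275]ᵀ.
Solving the 3×3 system (Gaussian elimination) gives α = -386233/126798, β = -255/42266, γ = 182957/63399.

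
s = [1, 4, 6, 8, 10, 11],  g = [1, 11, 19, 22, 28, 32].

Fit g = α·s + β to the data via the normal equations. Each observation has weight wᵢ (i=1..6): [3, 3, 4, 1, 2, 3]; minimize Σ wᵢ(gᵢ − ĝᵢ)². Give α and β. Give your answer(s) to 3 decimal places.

From the data, Σwᵢ·s·s = 822, Σwᵢ·s = 100, Σwᵢ·1 = 16.
Right-hand side: Σwᵢ·s·g = 2383, Σwᵢ·g = 286.
Normal equations: [[822, 100]; [100, 16]]·[α, β]ᵀ = [2383, 286]ᵀ.
Δ = 822·16 − 100² = 3152.
α = (2383·16 − 100·286)/3152 = 1191/394; β = (822·286 − 100·2383)/3152 = -401/394.

α = 3.023, β = -1.018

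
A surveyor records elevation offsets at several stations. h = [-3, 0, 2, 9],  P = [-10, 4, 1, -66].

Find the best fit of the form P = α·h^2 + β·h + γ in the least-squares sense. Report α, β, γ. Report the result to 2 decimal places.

The normal system XᵀX·[α, β, γ]ᵀ = XᵀP is [[6658, 710, 94]; [710, 94, 8]; [94, 8, 4]]·[α, β, γ]ᵀ = [-5432, -562, -71]ᵀ.
Inverting the 3×3 Gram matrix, [α, β, γ]ᵀ = [-8257/8282, 10663/8282, 12854/4141]ᵀ.

α = -1.00, β = 1.29, γ = 3.10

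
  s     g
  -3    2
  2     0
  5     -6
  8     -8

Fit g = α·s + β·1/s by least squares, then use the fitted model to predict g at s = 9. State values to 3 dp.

Compute the Gram sums: Σs·s = 102, Σs·1/s = 4, Σ1/s·1/s = 6001/14400.
Moment sums: Σs·g = -100, Σ1/s·g = -43/15.
Normal equations: [[102, 4]; [4, 6001/14400]]·[α, β]ᵀ = [-100, -43/15]ᵀ.
Δ = 102·(6001/14400) − 4² = 63617/2400.
α = ((-100)·(6001/14400) − 4·(-43/15))/(63617/2400) = -217490/190851; β = (102·(-43/15) − 4·(-100))/(63617/2400) = 258240/63617.
At s = 9: ĝ = (-217490/190851)·(9) + (258240/63617)·(1/9) = -1871330/190851.

ĝ = -9.805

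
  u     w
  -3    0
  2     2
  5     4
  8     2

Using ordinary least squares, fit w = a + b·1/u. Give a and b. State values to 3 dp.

The normal equations are: 4·a + (59/120)·b = 8;  (59/120)·a + (6001/14400)·b = 41/20.
(Σ1 = 4, Σ1/u = 59/120, Σ1/u·1/u = 6001/14400, Σw = 8, Σ1/u·w = 41/20.)
det = 4·(6001/14400) − (59/120)² = 6841/4800.
a = (8·(6001/14400) − (59/120)·(41/20))/(6841/4800) = 33494/20523; b = (4·(41/20) − (59/120)·8)/(6841/4800) = 20480/6841.

a = 1.632, b = 2.994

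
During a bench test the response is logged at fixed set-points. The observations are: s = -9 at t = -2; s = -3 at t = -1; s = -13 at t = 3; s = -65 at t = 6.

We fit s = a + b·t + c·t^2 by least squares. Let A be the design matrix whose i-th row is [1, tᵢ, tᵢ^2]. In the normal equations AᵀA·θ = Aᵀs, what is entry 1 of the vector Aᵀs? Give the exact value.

-90

Entry 1 ↔ basis 1, so (Aᵀs)_{1} = Σᵢ sᵢ = (1)·(-9) + (1)·(-3) + (1)·(-13) + (1)·(-65) = -90.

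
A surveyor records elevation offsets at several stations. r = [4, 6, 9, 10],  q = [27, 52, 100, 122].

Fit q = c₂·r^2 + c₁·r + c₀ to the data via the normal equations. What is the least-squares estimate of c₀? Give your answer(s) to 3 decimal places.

Compute the Gram sums: Σr^2·r^2 = 18113, Σr^2·r = 2009, Σr^2 = 233, Σr·r = 233, Σr = 29, Σ1 = 4.
Right-hand side: Σr^2·q = 22604, Σr·q = 2540, Σq = 301.
Normal equations: [[18113, 2009, 233]; [2009, 233, 29]; [233, 29, 4]]·[c₂, c₁, c₀]ᵀ = [22604, 2540, 301]ᵀ.
Row-reducing yields c₂ = 323/354, c₁ = 1027/354, c₀ = 63/59.

c₀ = 1.068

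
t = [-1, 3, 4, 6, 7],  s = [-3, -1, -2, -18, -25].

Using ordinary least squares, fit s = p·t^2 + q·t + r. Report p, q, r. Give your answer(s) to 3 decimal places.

p = -0.897, q = 2.549, r = 0.418

Setting ∂/∂p … = 0 gives: 4035·p + 649·q + 111·r = -1917;  649·p + 111·q + 19·r = -291;  111·p + 19·q + 5·r = -49.
Solving the 3×3 system (Gaussian elimination) gives p = -10453/11659, q = 29718/11659, r = 4870/11659.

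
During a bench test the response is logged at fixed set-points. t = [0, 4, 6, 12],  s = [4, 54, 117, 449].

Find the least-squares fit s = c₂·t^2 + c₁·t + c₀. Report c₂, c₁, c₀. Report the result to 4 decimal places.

From the data, Σt^2·t^2 = 22288, Σt^2·t = 2008, Σt^2 = 196, Σt·t = 196, Σt = 22, Σ1 = 4.
And Σt^2·s = 69732, Σt·s = 6306, Σs = 624.
Normal equations: [[22288, 2008, 196]; [2008, 196, 22]; [196, 22, 4]]·[c₂, c₁, c₀]ᵀ = [69732, 6306, 624]ᵀ.
Inverting the 3×3 Gram matrix, [c₂, c₁, c₀]ᵀ = [733/240, 269/600, 97/25]ᵀ.

c₂ = 3.0542, c₁ = 0.4483, c₀ = 3.8800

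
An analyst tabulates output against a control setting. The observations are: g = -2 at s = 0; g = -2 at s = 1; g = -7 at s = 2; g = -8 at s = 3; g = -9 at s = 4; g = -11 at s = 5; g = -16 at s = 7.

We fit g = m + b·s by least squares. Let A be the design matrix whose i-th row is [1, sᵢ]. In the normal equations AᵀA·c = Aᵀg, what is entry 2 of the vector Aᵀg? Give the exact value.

-243

Entry 2 ↔ basis s, so (Aᵀg)_{2} = Σᵢ (s)·gᵢ = (0)·(-2) + (1)·(-2) + (2)·(-7) + (3)·(-8) + (4)·(-9) + (5)·(-11) + (7)·(-16) = -243.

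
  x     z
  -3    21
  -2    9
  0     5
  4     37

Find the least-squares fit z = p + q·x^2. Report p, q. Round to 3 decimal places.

Forming MᵀM = [[4, 29]; [29, 353]] and Mᵀz = [72, 817]ᵀ gives MᵀM·[p, q]ᵀ = Mᵀz.
det = 4·353 − 29² = 571.
p = (72·353 − 29·817)/571 = 1723/571; q = (4·817 − 29·72)/571 = 1180/571.

p = 3.018, q = 2.067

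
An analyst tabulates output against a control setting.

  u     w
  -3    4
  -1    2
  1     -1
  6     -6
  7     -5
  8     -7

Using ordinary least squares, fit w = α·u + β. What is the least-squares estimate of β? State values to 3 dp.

Setting ∂/∂α … = 0 gives: 160·α + 18·β = -142;  18·α + 6·β = -13.
(Σu·u = 160, Σu = 18, Σ1 = 6, Σu·w = -142, Σw = -13.)
Determinant 160·6 − 18² = 636.
α = ((-142)·6 − 18·(-13))/636 = -103/106; β = (160·(-13) − 18·(-142))/636 = 119/159.

β = 0.748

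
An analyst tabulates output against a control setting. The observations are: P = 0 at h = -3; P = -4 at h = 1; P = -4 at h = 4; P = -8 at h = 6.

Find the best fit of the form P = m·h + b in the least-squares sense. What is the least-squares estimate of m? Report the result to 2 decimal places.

m = -0.78

Entries of MᵀM: Σh·h = 62, Σh = 8, Σ1 = 4.
For MᵀP: Σh·P = -68, ΣP = -16.
MᵀM·[m, b]ᵀ = MᵀP becomes [[62, 8]; [8, 4]]·[m, b]ᵀ = [-68, -16]ᵀ.
Eliminating b: 4·(row 1) − 8·(row 2) gives 184·m = 4·(-68) − 8·(-16) = -144, so m = -18/23.
Then b = ((-16) − 8·(-18/23))/4 = -56/23.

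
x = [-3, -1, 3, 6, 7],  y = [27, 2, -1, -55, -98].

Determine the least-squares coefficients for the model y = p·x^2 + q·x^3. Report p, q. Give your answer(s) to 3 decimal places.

Normal-equation sums: Σx^2·x^2 = 3860, Σx^2·x^3 = 24582, Σx^3·x^3 = 165764.
Right-hand side: Σx^2·y = -6546, Σx^3·y = -46252.
AᵀA·[p, q]ᵀ = Aᵀy becomes [[3860, 24582]; [24582, 165764]]·[p, q]ᵀ = [-6546, -46252]ᵀ.
Determinant 3860·165764 − 24582² = 35574316.
p = ((-6546)·165764 − 24582·(-46252))/35574316 = 12968880/8893579; q = (3860·(-46252) − 24582·(-6546))/35574316 = -4404737/8893579.

p = 1.458, q = -0.495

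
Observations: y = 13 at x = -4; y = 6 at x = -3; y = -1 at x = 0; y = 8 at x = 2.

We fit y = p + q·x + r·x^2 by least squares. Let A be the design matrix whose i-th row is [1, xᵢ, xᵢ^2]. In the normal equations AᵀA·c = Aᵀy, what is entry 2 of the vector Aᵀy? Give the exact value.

Entry 2 ↔ basis x, so (Aᵀy)_{2} = Σᵢ (x)·yᵢ = (-4)·(13) + (-3)·(6) + (0)·(-1) + (2)·(8) = -54.

-54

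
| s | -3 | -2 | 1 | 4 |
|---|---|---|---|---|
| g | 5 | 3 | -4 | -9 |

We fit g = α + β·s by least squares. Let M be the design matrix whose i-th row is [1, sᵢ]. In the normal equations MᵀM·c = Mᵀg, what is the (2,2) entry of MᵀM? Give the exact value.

Row 2 ↔ basis s, column 2 ↔ basis s, so (MᵀM)_{2,2} = Σᵢ (s)·(s) = (-3)·(-3) + (-2)·(-2) + (1)·(1) + (4)·(4) = 30.

30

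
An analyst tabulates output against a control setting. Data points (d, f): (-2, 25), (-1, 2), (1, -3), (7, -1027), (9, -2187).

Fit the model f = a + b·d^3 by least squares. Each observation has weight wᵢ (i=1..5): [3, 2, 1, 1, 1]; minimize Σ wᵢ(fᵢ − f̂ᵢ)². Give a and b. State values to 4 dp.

The normal system AᵀWA·[a, b]ᵀ = AᵀWf is [[8, 1047]; [1047, 649285]]·[a, b]ᵀ = [-3138, -1947191]ᵀ.
det = 8·649285 − 1047² = 4098071.
a = ((-3138)·649285 − 1047·(-1947191))/4098071 = 1252647/4098071; b = (8·(-1947191) − 1047·(-3138))/4098071 = -12292042/4098071.

a = 0.3057, b = -2.9995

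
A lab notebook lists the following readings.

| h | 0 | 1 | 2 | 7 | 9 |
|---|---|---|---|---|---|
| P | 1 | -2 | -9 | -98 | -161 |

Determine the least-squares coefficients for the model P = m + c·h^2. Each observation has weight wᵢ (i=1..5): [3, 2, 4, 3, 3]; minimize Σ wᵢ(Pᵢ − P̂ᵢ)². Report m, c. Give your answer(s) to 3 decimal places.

Forming XᵀWX = [[15, 408]; [408, 26952]] and XᵀWP = [-814, -53677]ᵀ gives XᵀWX·[m, c]ᵀ = XᵀWP.
Eliminating c: 26952·(row 1) − 408·(row 2) gives 237816·m = 26952·(-814) − 408·(-53677) = -38712, so m = -1613/9909.
Then c = ((-53677) − 408·(-1613/9909))/26952 = -157681/79272.

m = -0.163, c = -1.989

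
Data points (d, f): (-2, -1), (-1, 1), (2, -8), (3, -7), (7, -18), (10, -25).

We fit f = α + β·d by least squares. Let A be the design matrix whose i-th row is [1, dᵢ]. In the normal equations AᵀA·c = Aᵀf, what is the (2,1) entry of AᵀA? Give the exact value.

Row 2 ↔ basis d, column 1 ↔ basis 1, so (AᵀA)_{2,1} = Σᵢ d = (-2)·(1) + (-1)·(1) + (2)·(1) + (3)·(1) + (7)·(1) + (10)·(1) = 19.

19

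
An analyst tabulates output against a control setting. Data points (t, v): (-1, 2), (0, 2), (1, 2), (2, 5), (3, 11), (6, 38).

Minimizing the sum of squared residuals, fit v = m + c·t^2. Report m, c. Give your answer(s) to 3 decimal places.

From the data, Σ1 = 6, Σt^2 = 51, Σt^2·t^2 = 1395.
Right-hand side: Σv = 60, Σt^2·v = 1491.
So XᵀX·[m, c]ᵀ = Xᵀv: [[6, 51]; [51, 1395]]·[m, c]ᵀ = [60, 1491]ᵀ.
Δ = 6·1395 − 51² = 5769.
m = (60·1395 − 51·1491)/5769 = 851/641; c = (6·1491 − 51·60)/5769 = 654/641.

m = 1.328, c = 1.020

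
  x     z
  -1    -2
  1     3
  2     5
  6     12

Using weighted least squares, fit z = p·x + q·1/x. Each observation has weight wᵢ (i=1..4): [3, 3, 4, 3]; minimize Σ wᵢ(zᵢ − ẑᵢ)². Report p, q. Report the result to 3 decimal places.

Sums needed: Σwᵢ·x·x = 130, Σwᵢ·x·1/x = 13, Σwᵢ·1/x·1/x = 85/12.
And Σwᵢ·x·z = 271, Σwᵢ·1/x·z = 31.
MᵀWM·[p, q]ᵀ = MᵀWz becomes [[130, 13]; [13, 85/12]]·[p, q]ᵀ = [271, 31]ᵀ.
Determinant 130·(85/12) − 13² = 4511/6.
p = (271·(85/12) − 13·31)/(4511/6) = 18199/9022; q = (130·31 − 13·271)/(4511/6) = 234/347.

p = 2.017, q = 0.674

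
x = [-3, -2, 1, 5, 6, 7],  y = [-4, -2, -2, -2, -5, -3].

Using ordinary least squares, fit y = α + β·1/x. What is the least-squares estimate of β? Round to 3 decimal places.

β = 0.510

AᵀA·[α, β]ᵀ = Aᵀy reads: 6·α + (71/105)·β = -18;  (71/105)·α + (31957/22050)·β = -93/70.
Determinant 6·(31957/22050) − (71/105)² = 18166/2205.
α = ((-18)·(31957/22050) − (71/105)·(-93/70))/(18166/2205) = -555417/181660; β = (6·(-93/70) − (71/105)·(-18))/(18166/2205) = 9261/18166.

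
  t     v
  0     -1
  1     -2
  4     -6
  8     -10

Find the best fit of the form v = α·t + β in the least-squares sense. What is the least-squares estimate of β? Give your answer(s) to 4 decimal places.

With design matrix X, XᵀX = [[81, 13]; [13, 4]] and Xᵀv = [-106, -19]ᵀ.
Determinant 81·4 − 13² = 155.
α = ((-106)·4 − 13·(-19))/155 = -177/155; β = (81·(-19) − 13·(-106))/155 = -161/155.

β = -1.0387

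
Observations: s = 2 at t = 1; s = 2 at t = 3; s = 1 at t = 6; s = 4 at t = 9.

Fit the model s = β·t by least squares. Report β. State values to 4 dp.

Normal-equation sums: Σt·t = 127.
For Xᵀs: Σt·s = 50.
XᵀX·[β]ᵀ = Xᵀs becomes [[127]]·[β]ᵀ = [50]ᵀ.
β = 50/127 = 0.393701.

β = 0.3937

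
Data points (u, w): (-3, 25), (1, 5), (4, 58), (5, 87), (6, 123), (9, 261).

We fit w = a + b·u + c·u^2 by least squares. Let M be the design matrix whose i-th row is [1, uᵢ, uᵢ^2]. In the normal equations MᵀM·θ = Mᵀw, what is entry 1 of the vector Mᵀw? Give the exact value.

Entry 1 ↔ basis 1, so (Mᵀw)_{1} = Σᵢ wᵢ = (1)·(25) + (1)·(5) + (1)·(58) + (1)·(87) + (1)·(123) + (1)·(261) = 559.

559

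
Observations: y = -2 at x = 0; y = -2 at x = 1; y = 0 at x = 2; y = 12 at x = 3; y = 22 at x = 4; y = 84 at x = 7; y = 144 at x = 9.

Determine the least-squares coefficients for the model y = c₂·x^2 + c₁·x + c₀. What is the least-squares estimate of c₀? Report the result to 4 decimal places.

From the data, Σx^2·x^2 = 9316, Σx^2·x = 1172, Σx^2 = 160, Σx·x = 160, Σx = 26, Σ1 = 7.
Right-hand side: Σx^2·y = 16238, Σx·y = 2006, Σy = 258.
Inverting the 3×3 Gram matrix, [c₂, c₁, c₀]ᵀ = [2461/1224, -2197/1224, -1489/612]ᵀ.

c₀ = -2.4330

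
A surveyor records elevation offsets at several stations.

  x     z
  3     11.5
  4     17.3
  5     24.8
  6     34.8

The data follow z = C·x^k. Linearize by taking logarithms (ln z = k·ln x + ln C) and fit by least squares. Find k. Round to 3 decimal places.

k = 1.589

Taking logs, ln z = k·ln x + ln C, so regress ln z on ln x.
XᵀX = [[8.9295, 5.8861]; [5.8861, 4]], rhs = [18.1628, 12.0535]ᵀ  (here Σln x = 5.8861, Σ(ln x)² = 8.9295, Σln z = 12.0535, Σln x·ln z = 18.1628).
Slope k = (n·Σln x·ln z − Σln x·Σln z)/(n·Σ(ln x)² − (Σln x)²) = (4·18.1628 − 5.8861·12.0535)/1.0716 = 1.58928; ln C = (Σln z − k·Σln x)/n = 0.67472.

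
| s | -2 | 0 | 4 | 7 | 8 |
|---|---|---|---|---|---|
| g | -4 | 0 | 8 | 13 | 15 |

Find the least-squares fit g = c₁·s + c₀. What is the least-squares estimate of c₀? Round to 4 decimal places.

c₀ = -0.0293

With design matrix X, XᵀX = [[133, 17]; [17, 5]] and Xᵀg = [251, 32]ᵀ.
Δ = 133·5 − 17² = 376.
c₁ = (251·5 − 17·32)/376 = 711/376; c₀ = (133·32 − 17·251)/376 = -11/376.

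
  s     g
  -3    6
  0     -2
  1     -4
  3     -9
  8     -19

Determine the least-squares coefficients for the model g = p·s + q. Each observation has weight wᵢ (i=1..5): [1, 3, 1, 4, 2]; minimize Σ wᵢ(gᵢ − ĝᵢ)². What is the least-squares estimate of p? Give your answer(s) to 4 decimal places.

AᵀWA·[p, q]ᵀ = AᵀWg reads: 174·p + 26·q = -434;  26·p + 11·q = -78.
Δ = 174·11 − 26² = 1238.
p = ((-434)·11 − 26·(-78))/1238 = -1373/619; q = (174·(-78) − 26·(-434))/1238 = -1144/619.

p = -2.2181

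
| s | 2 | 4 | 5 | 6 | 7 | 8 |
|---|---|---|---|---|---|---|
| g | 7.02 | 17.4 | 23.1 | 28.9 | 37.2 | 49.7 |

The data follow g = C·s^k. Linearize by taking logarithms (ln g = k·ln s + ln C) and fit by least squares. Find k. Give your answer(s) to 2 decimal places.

k = 1.37

With ln gᵢ as the transformed response and ln sᵢ as the regressor:
Over the data: Σln s = 9.5060, Σ(ln s)² = 16.3136, Σln g = 18.8312, Σln s·ln g = 31.5506.
Normal system: [[16.3136, 9.5060]; [9.5060, 6]]·[k, ln C]ᵀ = [31.5506, 18.8312]ᵀ.
Slope k = (n·Σln s·ln g − Σln s·Σln g)/(n·Σ(ln s)² − (Σln s)²) = (6·31.5506 − 9.5060·18.8312)/7.5177 = 1.36929; ln C = (Σln g − k·Σln s)/n = 0.96912.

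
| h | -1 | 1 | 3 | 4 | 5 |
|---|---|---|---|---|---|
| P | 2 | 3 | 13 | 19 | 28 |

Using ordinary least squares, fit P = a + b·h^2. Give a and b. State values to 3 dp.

Entries of AᵀA: Σ1 = 5, Σh^2 = 52, Σh^2·h^2 = 964.
For AᵀP: ΣP = 65, Σh^2·P = 1126.
So AᵀA·[a, b]ᵀ = AᵀP: [[5, 52]; [52, 964]]·[a, b]ᵀ = [65, 1126]ᵀ.
Eliminating b: 964·(row 1) − 52·(row 2) gives 2116·a = 964·65 − 52·1126 = 4108, so a = 1027/529.
Then b = (1126 − 52·(1027/529))/964 = 1125/1058.

a = 1.941, b = 1.063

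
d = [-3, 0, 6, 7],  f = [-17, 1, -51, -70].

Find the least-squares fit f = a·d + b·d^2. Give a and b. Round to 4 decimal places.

a = 0.9472, b = -1.5677

MᵀM·[a, b]ᵀ = Mᵀf reads: 94·a + 532·b = -745;  532·a + 3778·b = -5419.
det = 94·3778 − 532² = 72108.
a = ((-745)·3778 − 532·(-5419))/72108 = 11383/12018; b = (94·(-5419) − 532·(-745))/72108 = -18841/12018.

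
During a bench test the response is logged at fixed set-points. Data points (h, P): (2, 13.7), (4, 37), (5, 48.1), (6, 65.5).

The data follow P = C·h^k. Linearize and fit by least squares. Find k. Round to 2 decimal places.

Taking logs, ln P = k·ln h + ln C, so regress ln P on ln h.
XᵀX = [[8.2030, 5.4806]; [5.4806, 4]], rhs = [20.5471, 14.2836]ᵀ  (here Σln h = 5.4806, Σ(ln h)² = 8.2030, Σln P = 14.2836, Σln h·ln P = 20.5471).
Slope k = (n·Σln h·ln P − Σln h·Σln P)/(n·Σ(ln h)² − (Σln h)²) = (4·20.5471 − 5.4806·14.2836)/2.7744 = 1.40742; ln C = (Σln P − k·Σln h)/n = 1.64252.

k = 1.41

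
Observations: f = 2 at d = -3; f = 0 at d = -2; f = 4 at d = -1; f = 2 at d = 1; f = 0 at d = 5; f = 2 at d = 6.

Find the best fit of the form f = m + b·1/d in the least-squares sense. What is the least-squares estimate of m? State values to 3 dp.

m = 1.616

Sums needed: Σ1 = 6, Σ1/d = -7/15, Σ1/d·1/d = 1093/450.
Right-hand side: Σf = 10, Σ1/d·f = -7/3.
MᵀM·[m, b]ᵀ = Mᵀf becomes [[6, -7/15]; [-7/15, 1093/450]]·[m, b]ᵀ = [10, -7/3]ᵀ.
Eliminating b: (1093/450)·(row 1) − (-7/15)·(row 2) gives (646/45)·m = (1093/450)·10 − (-7/15)·(-7/3) = 116/5, so m = 522/323.
Then b = ((-7/3) − (-7/15)·(522/323))/(1093/450) = -210/323.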